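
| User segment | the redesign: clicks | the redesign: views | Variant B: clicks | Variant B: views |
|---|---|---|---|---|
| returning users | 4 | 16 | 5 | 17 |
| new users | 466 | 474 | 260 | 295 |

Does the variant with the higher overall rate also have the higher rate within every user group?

No

Returning users: the redesign 4/16 = 25.0%, Variant B 5/17 = 29.4% → Variant B
New users: the redesign 466/474 = 98.3%, Variant B 260/295 = 88.1% → the redesign
Overall: the redesign 470/490 = 95.9%, Variant B 265/312 = 84.9% → the redesign
Neither sweeps: the redesign wins 1 of 2 groups, Variant B wins 1. The redesign wins overall but not every group — no Simpson reversal.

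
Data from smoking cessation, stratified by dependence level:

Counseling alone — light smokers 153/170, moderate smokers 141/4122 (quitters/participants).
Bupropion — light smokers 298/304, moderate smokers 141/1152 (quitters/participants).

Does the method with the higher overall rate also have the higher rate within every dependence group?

Light smokers: counseling alone 153/170 = 90.0%, bupropion 298/304 = 98.0% → bupropion
Moderate smokers: counseling alone 141/4122 = 3.4%, bupropion 141/1152 = 12.2% → bupropion
Overall: counseling alone 294/4292 = 6.8%, bupropion 439/1456 = 30.2% → bupropion
Bupropion wins overall and in every dependence group — no reversal.

Yes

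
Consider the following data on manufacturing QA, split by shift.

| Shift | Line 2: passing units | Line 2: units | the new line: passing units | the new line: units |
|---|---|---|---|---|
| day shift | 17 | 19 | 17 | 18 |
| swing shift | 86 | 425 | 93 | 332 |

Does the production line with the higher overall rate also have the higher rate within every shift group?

Day shift: Line 2 17/19 = 89.5%, the new line 17/18 = 94.4% → the new line
Swing shift: Line 2 86/425 = 20.2%, the new line 93/332 = 28.0% → the new line
Overall: Line 2 103/444 = 23.2%, the new line 110/350 = 31.4% → the new line
The new line wins overall and in every shift group — no reversal.

Yes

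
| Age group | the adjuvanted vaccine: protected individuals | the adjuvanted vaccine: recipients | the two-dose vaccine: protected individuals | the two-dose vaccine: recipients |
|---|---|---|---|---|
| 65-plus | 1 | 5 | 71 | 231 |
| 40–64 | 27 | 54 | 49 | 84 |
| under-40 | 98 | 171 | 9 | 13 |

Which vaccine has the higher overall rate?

65-plus: the adjuvanted vaccine 1/5 = 20.0%, the two-dose vaccine 71/231 = 30.7% → the two-dose vaccine
40–64: the adjuvanted vaccine 27/54 = 50.0%, the two-dose vaccine 49/84 = 58.3% → the two-dose vaccine
Under-40: the adjuvanted vaccine 98/171 = 57.3%, the two-dose vaccine 9/13 = 69.2% → the two-dose vaccine
Overall: the adjuvanted vaccine 126/230 = 54.8%, the two-dose vaccine 129/328 = 39.3% → the adjuvanted vaccine
(The two-dose vaccine wins every age group but the adjuvanted vaccine wins overall — the two-dose vaccine's recipients skew toward the low-rate 65-plus group.)

the adjuvanted vaccine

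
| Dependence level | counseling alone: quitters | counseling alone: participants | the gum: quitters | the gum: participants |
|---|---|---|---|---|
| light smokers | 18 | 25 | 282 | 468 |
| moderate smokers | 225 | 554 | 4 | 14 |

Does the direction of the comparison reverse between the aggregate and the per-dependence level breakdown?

Yes

Light smokers: counseling alone 18/25 = 72.0%, the gum 282/468 = 60.3% → counseling alone
Moderate smokers: counseling alone 225/554 = 40.6%, the gum 4/14 = 28.6% → counseling alone
Overall: counseling alone 243/579 = 42.0%, the gum 286/482 = 59.3% → the gum
Counseling alone wins each dependence group but the gum wins overall — the comparison reverses. Counseling alone's participants skew toward moderate smokers, which has a lower base rate.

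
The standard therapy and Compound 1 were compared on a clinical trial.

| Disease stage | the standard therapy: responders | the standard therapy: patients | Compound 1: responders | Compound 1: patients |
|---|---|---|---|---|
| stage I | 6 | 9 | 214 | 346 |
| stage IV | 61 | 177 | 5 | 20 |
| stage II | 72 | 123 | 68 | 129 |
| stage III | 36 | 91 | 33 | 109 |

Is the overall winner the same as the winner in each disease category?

Stage I: the standard therapy 6/9 = 66.7%, Compound 1 214/346 = 61.8% → the standard therapy
Stage IV: the standard therapy 61/177 = 34.5%, Compound 1 5/20 = 25.0% → the standard therapy
Stage II: the standard therapy 72/123 = 58.5%, Compound 1 68/129 = 52.7% → the standard therapy
Stage III: the standard therapy 36/91 = 39.6%, Compound 1 33/109 = 30.3% → the standard therapy
Overall: the standard therapy 175/400 = 43.8%, Compound 1 320/604 = 53.0% → Compound 1
The standard therapy wins each disease group but Compound 1 wins overall — the comparison reverses. The standard therapy's patients skew toward stage IV, which has a lower base rate.

No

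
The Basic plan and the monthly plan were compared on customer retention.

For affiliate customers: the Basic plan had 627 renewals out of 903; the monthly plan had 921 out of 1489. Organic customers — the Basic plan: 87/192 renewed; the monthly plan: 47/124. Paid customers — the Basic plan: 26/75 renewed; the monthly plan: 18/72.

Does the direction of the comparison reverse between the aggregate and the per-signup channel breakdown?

Affiliate: the Basic plan 627/903 = 69.4%, the monthly plan 921/1489 = 61.9% → the Basic plan
Organic: the Basic plan 87/192 = 45.3%, the monthly plan 47/124 = 37.9% → the Basic plan
Paid: the Basic plan 26/75 = 34.7%, the monthly plan 18/72 = 25.0% → the Basic plan
Overall: the Basic plan 740/1170 = 63.2%, the monthly plan 986/1685 = 58.5% → the Basic plan
The Basic plan wins overall and in every signup group — no reversal.

No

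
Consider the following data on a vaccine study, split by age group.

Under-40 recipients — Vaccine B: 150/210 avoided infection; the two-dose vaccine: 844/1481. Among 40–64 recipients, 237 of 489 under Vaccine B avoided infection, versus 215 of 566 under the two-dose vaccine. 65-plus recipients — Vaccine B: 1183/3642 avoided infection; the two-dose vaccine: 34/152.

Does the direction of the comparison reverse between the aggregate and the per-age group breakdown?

Under-40: Vaccine B 150/210 = 71.4%, the two-dose vaccine 844/1481 = 57.0% → Vaccine B
40–64: Vaccine B 237/489 = 48.5%, the two-dose vaccine 215/566 = 38.0% → Vaccine B
65-plus: Vaccine B 1183/3642 = 32.5%, the two-dose vaccine 34/152 = 22.4% → Vaccine B
Overall: Vaccine B 1570/4341 = 36.2%, the two-dose vaccine 1093/2199 = 49.7% → the two-dose vaccine
Vaccine B wins each age group but the two-dose vaccine wins overall — the comparison reverses. Vaccine B's recipients skew toward 65-plus, which has a lower base rate.

Yes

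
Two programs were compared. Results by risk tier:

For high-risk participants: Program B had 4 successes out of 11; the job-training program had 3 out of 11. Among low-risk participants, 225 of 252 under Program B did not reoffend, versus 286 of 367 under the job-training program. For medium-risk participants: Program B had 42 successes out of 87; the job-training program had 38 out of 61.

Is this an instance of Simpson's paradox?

No

High-risk: Program B 4/11 = 36.4%, the job-training program 3/11 = 27.3% → Program B
Low-risk: Program B 225/252 = 89.3%, the job-training program 286/367 = 77.9% → Program B
Medium-risk: Program B 42/87 = 48.3%, the job-training program 38/61 = 62.3% → the job-training program
Overall: Program B 271/350 = 77.4%, the job-training program 327/439 = 74.5% → Program B
Neither sweeps: Program B wins 2 of 3 groups, the job-training program wins 1. Program B wins overall but not every group — no Simpson reversal.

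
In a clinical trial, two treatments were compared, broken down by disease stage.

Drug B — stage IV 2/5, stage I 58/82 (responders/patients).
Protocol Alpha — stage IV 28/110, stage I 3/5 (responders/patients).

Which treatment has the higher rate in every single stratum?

Stage IV: Drug B 2/5 = 40.0%, Protocol Alpha 28/110 = 25.5% → Drug B
Stage I: Drug B 58/82 = 70.7%, Protocol Alpha 3/5 = 60.0% → Drug B
Drug B has the higher rate in both groups.

Drug B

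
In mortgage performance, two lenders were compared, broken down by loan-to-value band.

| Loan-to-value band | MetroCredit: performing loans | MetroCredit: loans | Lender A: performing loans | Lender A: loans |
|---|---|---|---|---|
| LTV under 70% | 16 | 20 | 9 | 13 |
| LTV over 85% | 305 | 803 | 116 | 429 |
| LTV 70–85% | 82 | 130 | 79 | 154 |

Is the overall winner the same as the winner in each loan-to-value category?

Yes

LTV under 70%: MetroCredit 16/20 = 80.0%, Lender A 9/13 = 69.2% → MetroCredit
LTV over 85%: MetroCredit 305/803 = 38.0%, Lender A 116/429 = 27.0% → MetroCredit
LTV 70–85%: MetroCredit 82/130 = 63.1%, Lender A 79/154 = 51.3% → MetroCredit
Overall: MetroCredit 403/953 = 42.3%, Lender A 204/596 = 34.2% → MetroCredit
MetroCredit wins overall and in every loan-to-value group — no reversal.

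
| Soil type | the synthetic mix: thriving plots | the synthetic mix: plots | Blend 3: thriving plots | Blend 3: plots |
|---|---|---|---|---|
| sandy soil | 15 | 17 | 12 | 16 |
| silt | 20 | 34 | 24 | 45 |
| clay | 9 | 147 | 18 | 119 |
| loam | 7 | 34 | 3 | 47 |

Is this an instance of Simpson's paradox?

Sandy soil: the synthetic mix 15/17 = 88.2%, Blend 3 12/16 = 75.0% → the synthetic mix
Silt: the synthetic mix 20/34 = 58.8%, Blend 3 24/45 = 53.3% → the synthetic mix
Clay: the synthetic mix 9/147 = 6.1%, Blend 3 18/119 = 15.1% → Blend 3
Loam: the synthetic mix 7/34 = 20.6%, Blend 3 3/47 = 6.4% → the synthetic mix
Overall: the synthetic mix 51/232 = 22.0%, Blend 3 57/227 = 25.1% → Blend 3
Neither sweeps: the synthetic mix wins 3 of 4 groups, Blend 3 wins 1. Blend 3 wins overall but not every group — no Simpson reversal.

No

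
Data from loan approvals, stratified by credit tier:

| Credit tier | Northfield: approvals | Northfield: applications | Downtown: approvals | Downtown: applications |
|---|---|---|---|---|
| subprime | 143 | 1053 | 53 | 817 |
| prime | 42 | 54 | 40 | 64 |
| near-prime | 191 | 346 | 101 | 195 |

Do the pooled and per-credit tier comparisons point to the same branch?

Yes

Subprime: Northfield 143/1053 = 13.6%, Downtown 53/817 = 6.5% → Northfield
Prime: Northfield 42/54 = 77.8%, Downtown 40/64 = 62.5% → Northfield
Near-prime: Northfield 191/346 = 55.2%, Downtown 101/195 = 51.8% → Northfield
Overall: Northfield 376/1453 = 25.9%, Downtown 194/1076 = 18.0% → Northfield
Northfield wins overall and in every credit group — no reversal.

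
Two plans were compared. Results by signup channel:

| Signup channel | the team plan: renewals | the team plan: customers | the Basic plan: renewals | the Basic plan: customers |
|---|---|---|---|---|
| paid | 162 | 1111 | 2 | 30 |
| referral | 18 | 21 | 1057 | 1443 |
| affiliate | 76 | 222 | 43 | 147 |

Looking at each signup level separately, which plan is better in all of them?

the team plan

Paid: the team plan 162/1111 = 14.6%, the Basic plan 2/30 = 6.7% → the team plan
Referral: the team plan 18/21 = 85.7%, the Basic plan 1057/1443 = 73.3% → the team plan
Affiliate: the team plan 76/222 = 34.2%, the Basic plan 43/147 = 29.3% → the team plan
The team plan has the higher rate in all 3 groups.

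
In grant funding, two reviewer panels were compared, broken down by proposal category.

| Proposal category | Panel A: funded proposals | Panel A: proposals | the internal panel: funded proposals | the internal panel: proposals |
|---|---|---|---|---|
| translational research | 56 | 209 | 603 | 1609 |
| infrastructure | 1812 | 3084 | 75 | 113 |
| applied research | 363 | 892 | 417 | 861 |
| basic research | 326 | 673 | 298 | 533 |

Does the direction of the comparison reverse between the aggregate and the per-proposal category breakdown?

Yes

Translational research: Panel A 56/209 = 26.8%, the internal panel 603/1609 = 37.5% → the internal panel
Infrastructure: Panel A 1812/3084 = 58.8%, the internal panel 75/113 = 66.4% → the internal panel
Applied research: Panel A 363/892 = 40.7%, the internal panel 417/861 = 48.4% → the internal panel
Basic research: Panel A 326/673 = 48.4%, the internal panel 298/533 = 55.9% → the internal panel
Overall: Panel A 2557/4858 = 52.6%, the internal panel 1393/3116 = 44.7% → Panel A
The internal panel wins each proposal group but Panel A wins overall — the comparison reverses. The internal panel's proposals skew toward translational research, which has a lower base rate.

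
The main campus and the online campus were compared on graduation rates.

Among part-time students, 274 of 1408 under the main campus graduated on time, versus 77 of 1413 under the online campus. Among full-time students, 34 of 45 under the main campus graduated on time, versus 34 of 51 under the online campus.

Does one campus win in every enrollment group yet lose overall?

Part-time: the main campus 274/1408 = 19.5%, the online campus 77/1413 = 5.4% → the main campus
Full-time: the main campus 34/45 = 75.6%, the online campus 34/51 = 66.7% → the main campus
Overall: the main campus 308/1453 = 21.2%, the online campus 111/1464 = 7.6% → the main campus
The main campus wins overall and in every enrollment group — no reversal.

No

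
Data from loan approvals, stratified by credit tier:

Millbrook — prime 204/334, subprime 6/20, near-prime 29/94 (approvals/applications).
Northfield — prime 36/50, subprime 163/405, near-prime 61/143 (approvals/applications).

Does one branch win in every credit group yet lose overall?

Prime: Millbrook 204/334 = 61.1%, Northfield 36/50 = 72.0% → Northfield
Subprime: Millbrook 6/20 = 30.0%, Northfield 163/405 = 40.2% → Northfield
Near-prime: Millbrook 29/94 = 30.9%, Northfield 61/143 = 42.7% → Northfield
Overall: Millbrook 239/448 = 53.3%, Northfield 260/598 = 43.5% → Millbrook
Northfield wins each credit group but Millbrook wins overall — the comparison reverses. Northfield's applications skew toward subprime, which has a lower base rate.

Yes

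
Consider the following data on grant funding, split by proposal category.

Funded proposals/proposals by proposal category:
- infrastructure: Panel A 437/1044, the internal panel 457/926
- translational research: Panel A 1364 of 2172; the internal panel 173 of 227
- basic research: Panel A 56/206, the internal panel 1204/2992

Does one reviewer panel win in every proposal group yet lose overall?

Infrastructure: Panel A 437/1044 = 41.9%, the internal panel 457/926 = 49.4% → the internal panel
Translational research: Panel A 1364/2172 = 62.8%, the internal panel 173/227 = 76.2% → the internal panel
Basic research: Panel A 56/206 = 27.2%, the internal panel 1204/2992 = 40.2% → the internal panel
Overall: Panel A 1857/3422 = 54.3%, the internal panel 1834/4145 = 44.2% → Panel A
The internal panel wins each proposal group but Panel A wins overall — the comparison reverses. The internal panel's proposals skew toward basic research, which has a lower base rate.

Yes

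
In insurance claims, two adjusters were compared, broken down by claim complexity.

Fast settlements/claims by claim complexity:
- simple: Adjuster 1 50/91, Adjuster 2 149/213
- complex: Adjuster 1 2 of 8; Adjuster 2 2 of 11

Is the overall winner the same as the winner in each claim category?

Simple: Adjuster 1 50/91 = 54.9%, Adjuster 2 149/213 = 70.0% → Adjuster 2
Complex: Adjuster 1 2/8 = 25.0%, Adjuster 2 2/11 = 18.2% → Adjuster 1
Overall: Adjuster 1 52/99 = 52.5%, Adjuster 2 151/224 = 67.4% → Adjuster 2
Neither sweeps: Adjuster 1 wins 1 of 2 groups, Adjuster 2 wins 1. Adjuster 2 wins overall but not every group — no Simpson reversal.

No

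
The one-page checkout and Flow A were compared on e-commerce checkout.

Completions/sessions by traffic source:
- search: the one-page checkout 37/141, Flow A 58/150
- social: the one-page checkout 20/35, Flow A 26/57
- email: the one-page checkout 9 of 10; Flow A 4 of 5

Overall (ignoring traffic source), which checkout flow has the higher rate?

Search: the one-page checkout 37/141 = 26.2%, Flow A 58/150 = 38.7% → Flow A
Social: the one-page checkout 20/35 = 57.1%, Flow A 26/57 = 45.6% → the one-page checkout
Email: the one-page checkout 9/10 = 90.0%, Flow A 4/5 = 80.0% → the one-page checkout
Overall: the one-page checkout 66/186 = 35.5%, Flow A 88/212 = 41.5% → Flow A
(Neither sweeps every traffic group, but Flow A has the higher pooled rate.)

Flow A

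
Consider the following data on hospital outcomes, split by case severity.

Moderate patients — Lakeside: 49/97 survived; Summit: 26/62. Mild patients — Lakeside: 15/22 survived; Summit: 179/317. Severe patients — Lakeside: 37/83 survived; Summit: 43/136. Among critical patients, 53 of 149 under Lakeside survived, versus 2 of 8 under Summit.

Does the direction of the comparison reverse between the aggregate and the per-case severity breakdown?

Moderate: Lakeside 49/97 = 50.5%, Summit 26/62 = 41.9% → Lakeside
Mild: Lakeside 15/22 = 68.2%, Summit 179/317 = 56.5% → Lakeside
Severe: Lakeside 37/83 = 44.6%, Summit 43/136 = 31.6% → Lakeside
Critical: Lakeside 53/149 = 35.6%, Summit 2/8 = 25.0% → Lakeside
Overall: Lakeside 154/351 = 43.9%, Summit 250/523 = 47.8% → Summit
Lakeside wins each case group but Summit wins overall — the comparison reverses. Lakeside's patients skew toward critical, which has a lower base rate.

Yes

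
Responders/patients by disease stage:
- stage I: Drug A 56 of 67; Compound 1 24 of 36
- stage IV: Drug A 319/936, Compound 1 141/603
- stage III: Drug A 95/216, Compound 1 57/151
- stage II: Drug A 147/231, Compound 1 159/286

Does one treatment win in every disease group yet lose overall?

Stage I: Drug A 56/67 = 83.6%, Compound 1 24/36 = 66.7% → Drug A
Stage IV: Drug A 319/936 = 34.1%, Compound 1 141/603 = 23.4% → Drug A
Stage III: Drug A 95/216 = 44.0%, Compound 1 57/151 = 37.7% → Drug A
Stage II: Drug A 147/231 = 63.6%, Compound 1 159/286 = 55.6% → Drug A
Overall: Drug A 617/1450 = 42.6%, Compound 1 381/1076 = 35.4% → Drug A
Drug A wins overall and in every disease group — no reversal.

No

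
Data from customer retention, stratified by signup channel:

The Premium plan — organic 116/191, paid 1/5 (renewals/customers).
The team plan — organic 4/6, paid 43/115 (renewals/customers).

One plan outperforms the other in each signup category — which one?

the team plan

Organic: the Premium plan 116/191 = 60.7%, the team plan 4/6 = 66.7% → the team plan
Paid: the Premium plan 1/5 = 20.0%, the team plan 43/115 = 37.4% → the team plan
The team plan has the higher rate in both groups.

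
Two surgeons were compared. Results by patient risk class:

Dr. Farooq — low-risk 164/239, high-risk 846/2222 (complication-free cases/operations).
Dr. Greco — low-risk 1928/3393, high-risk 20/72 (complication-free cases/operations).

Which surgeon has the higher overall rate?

Dr. Greco

Low-risk: Dr. Farooq 164/239 = 68.6%, Dr. Greco 1928/3393 = 56.8% → Dr. Farooq
High-risk: Dr. Farooq 846/2222 = 38.1%, Dr. Greco 20/72 = 27.8% → Dr. Farooq
Overall: Dr. Farooq 1010/2461 = 41.0%, Dr. Greco 1948/3465 = 56.2% → Dr. Greco
(Dr. Farooq wins every patient risk group but Dr. Greco wins overall — Dr. Farooq's operations skew toward the low-rate high-risk group.)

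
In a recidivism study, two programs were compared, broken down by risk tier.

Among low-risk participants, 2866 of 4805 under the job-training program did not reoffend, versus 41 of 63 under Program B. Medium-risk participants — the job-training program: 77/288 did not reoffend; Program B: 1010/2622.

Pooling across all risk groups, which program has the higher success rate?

the job-training program

Low-risk: the job-training program 2866/4805 = 59.6%, Program B 41/63 = 65.1% → Program B
Medium-risk: the job-training program 77/288 = 26.7%, Program B 1010/2622 = 38.5% → Program B
Overall: the job-training program 2943/5093 = 57.8%, Program B 1051/2685 = 39.1% → the job-training program
(Program B wins every risk group but the job-training program wins overall — Program B's participants skew toward the low-rate medium-risk group.)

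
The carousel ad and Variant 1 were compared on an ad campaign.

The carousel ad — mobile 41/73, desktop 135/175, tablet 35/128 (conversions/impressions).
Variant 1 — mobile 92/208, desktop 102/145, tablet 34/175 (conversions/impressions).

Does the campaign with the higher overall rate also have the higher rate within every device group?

Mobile: the carousel ad 41/73 = 56.2%, Variant 1 92/208 = 44.2% → the carousel ad
Desktop: the carousel ad 135/175 = 77.1%, Variant 1 102/145 = 70.3% → the carousel ad
Tablet: the carousel ad 35/128 = 27.3%, Variant 1 34/175 = 19.4% → the carousel ad
Overall: the carousel ad 211/376 = 56.1%, Variant 1 228/528 = 43.2% → the carousel ad
The carousel ad wins overall and in every device group — no reversal.

Yes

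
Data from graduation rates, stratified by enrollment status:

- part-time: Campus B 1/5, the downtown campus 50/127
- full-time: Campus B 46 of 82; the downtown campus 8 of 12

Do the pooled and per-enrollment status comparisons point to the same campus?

Part-time: Campus B 1/5 = 20.0%, the downtown campus 50/127 = 39.4% → the downtown campus
Full-time: Campus B 46/82 = 56.1%, the downtown campus 8/12 = 66.7% → the downtown campus
Overall: Campus B 47/87 = 54.0%, the downtown campus 58/139 = 41.7% → Campus B
The downtown campus wins each enrollment group but Campus B wins overall — the comparison reverses. The downtown campus's students skew toward part-time, which has a lower base rate.

No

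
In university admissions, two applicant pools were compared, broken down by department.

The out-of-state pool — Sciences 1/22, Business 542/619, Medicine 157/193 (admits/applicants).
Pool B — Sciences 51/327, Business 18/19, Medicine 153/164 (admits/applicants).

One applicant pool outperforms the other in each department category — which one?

Pool B

Sciences: the out-of-state pool 1/22 = 4.5%, Pool B 51/327 = 15.6% → Pool B
Business: the out-of-state pool 542/619 = 87.6%, Pool B 18/19 = 94.7% → Pool B
Medicine: the out-of-state pool 157/193 = 81.3%, Pool B 153/164 = 93.3% → Pool B
Pool B has the higher rate in all 3 groups.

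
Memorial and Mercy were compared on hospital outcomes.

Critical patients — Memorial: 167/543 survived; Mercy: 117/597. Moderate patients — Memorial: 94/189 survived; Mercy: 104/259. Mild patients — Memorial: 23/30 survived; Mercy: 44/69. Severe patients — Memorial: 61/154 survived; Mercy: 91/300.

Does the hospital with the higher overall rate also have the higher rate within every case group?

Yes

Critical: Memorial 167/543 = 30.8%, Mercy 117/597 = 19.6% → Memorial
Moderate: Memorial 94/189 = 49.7%, Mercy 104/259 = 40.2% → Memorial
Mild: Memorial 23/30 = 76.7%, Mercy 44/69 = 63.8% → Memorial
Severe: Memorial 61/154 = 39.6%, Mercy 91/300 = 30.3% → Memorial
Overall: Memorial 345/916 = 37.7%, Mercy 356/1225 = 29.1% → Memorial
Memorial wins overall and in every case group — no reversal.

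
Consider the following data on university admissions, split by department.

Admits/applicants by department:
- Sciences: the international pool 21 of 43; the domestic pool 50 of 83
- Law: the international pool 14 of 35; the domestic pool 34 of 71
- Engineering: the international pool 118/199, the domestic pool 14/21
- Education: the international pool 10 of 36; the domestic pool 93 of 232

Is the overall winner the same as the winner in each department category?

No

Sciences: the international pool 21/43 = 48.8%, the domestic pool 50/83 = 60.2% → the domestic pool
Law: the international pool 14/35 = 40.0%, the domestic pool 34/71 = 47.9% → the domestic pool
Engineering: the international pool 118/199 = 59.3%, the domestic pool 14/21 = 66.7% → the domestic pool
Education: the international pool 10/36 = 27.8%, the domestic pool 93/232 = 40.1% → the domestic pool
Overall: the international pool 163/313 = 52.1%, the domestic pool 191/407 = 46.9% → the international pool
The domestic pool wins each department group but the international pool wins overall — the comparison reverses. The domestic pool's applicants skew toward Education, which has a lower base rate.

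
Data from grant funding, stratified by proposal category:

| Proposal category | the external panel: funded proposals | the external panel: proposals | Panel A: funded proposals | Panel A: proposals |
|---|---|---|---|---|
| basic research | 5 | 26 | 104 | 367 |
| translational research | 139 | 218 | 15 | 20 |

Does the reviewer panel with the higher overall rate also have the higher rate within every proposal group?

No

Basic research: the external panel 5/26 = 19.2%, Panel A 104/367 = 28.3% → Panel A
Translational research: the external panel 139/218 = 63.8%, Panel A 15/20 = 75.0% → Panel A
Overall: the external panel 144/244 = 59.0%, Panel A 119/387 = 30.7% → the external panel
Panel A wins each proposal group but the external panel wins overall — the comparison reverses. Panel A's proposals skew toward basic research, which has a lower base rate.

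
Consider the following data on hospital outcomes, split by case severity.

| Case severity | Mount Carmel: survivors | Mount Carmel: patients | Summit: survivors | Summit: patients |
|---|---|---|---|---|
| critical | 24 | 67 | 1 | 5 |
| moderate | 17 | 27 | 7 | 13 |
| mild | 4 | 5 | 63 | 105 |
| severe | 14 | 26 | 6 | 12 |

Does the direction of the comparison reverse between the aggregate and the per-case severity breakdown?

Critical: Mount Carmel 24/67 = 35.8%, Summit 1/5 = 20.0% → Mount Carmel
Moderate: Mount Carmel 17/27 = 63.0%, Summit 7/13 = 53.8% → Mount Carmel
Mild: Mount Carmel 4/5 = 80.0%, Summit 63/105 = 60.0% → Mount Carmel
Severe: Mount Carmel 14/26 = 53.8%, Summit 6/12 = 50.0% → Mount Carmel
Overall: Mount Carmel 59/125 = 47.2%, Summit 77/135 = 57.0% → Summit
Mount Carmel wins each case group but Summit wins overall — the comparison reverses. Mount Carmel's patients skew toward critical, which has a lower base rate.

Yes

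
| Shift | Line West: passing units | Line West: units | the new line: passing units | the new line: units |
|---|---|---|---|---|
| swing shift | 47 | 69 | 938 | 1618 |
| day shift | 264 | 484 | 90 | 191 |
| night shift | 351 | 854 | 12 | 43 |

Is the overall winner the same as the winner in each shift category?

Swing shift: Line West 47/69 = 68.1%, the new line 938/1618 = 58.0% → Line West
Day shift: Line West 264/484 = 54.5%, the new line 90/191 = 47.1% → Line West
Night shift: Line West 351/854 = 41.1%, the new line 12/43 = 27.9% → Line West
Overall: Line West 662/1407 = 47.1%, the new line 1040/1852 = 56.2% → the new line
Line West wins each shift group but the new line wins overall — the comparison reverses. Line West's units skew toward night shift, which has a lower base rate.

No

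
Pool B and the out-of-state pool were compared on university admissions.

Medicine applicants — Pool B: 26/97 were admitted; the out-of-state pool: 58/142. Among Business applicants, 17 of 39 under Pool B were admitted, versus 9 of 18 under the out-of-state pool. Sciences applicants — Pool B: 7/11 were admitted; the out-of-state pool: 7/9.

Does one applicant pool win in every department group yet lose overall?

Medicine: Pool B 26/97 = 26.8%, the out-of-state pool 58/142 = 40.8% → the out-of-state pool
Business: Pool B 17/39 = 43.6%, the out-of-state pool 9/18 = 50.0% → the out-of-state pool
Sciences: Pool B 7/11 = 63.6%, the out-of-state pool 7/9 = 77.8% → the out-of-state pool
Overall: Pool B 50/147 = 34.0%, the out-of-state pool 74/169 = 43.8% → the out-of-state pool
The out-of-state pool wins overall and in every department group — no reversal.

No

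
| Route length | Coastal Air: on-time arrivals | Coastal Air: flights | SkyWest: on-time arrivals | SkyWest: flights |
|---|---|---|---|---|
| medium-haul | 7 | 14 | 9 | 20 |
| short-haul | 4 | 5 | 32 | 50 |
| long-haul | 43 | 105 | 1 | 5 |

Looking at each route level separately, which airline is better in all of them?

Coastal Air

Medium-haul: Coastal Air 7/14 = 50.0%, SkyWest 9/20 = 45.0% → Coastal Air
Short-haul: Coastal Air 4/5 = 80.0%, SkyWest 32/50 = 64.0% → Coastal Air
Long-haul: Coastal Air 43/105 = 41.0%, SkyWest 1/5 = 20.0% → Coastal Air
Coastal Air has the higher rate in all 3 groups.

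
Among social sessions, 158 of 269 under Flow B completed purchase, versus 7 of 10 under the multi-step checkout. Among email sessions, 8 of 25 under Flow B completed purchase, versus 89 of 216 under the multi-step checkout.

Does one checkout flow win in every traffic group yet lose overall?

Social: Flow B 158/269 = 58.7%, the multi-step checkout 7/10 = 70.0% → the multi-step checkout
Email: Flow B 8/25 = 32.0%, the multi-step checkout 89/216 = 41.2% → the multi-step checkout
Overall: Flow B 166/294 = 56.5%, the multi-step checkout 96/226 = 42.5% → Flow B
The multi-step checkout wins each traffic group but Flow B wins overall — the comparison reverses. The multi-step checkout's sessions skew toward email, which has a lower base rate.

Yes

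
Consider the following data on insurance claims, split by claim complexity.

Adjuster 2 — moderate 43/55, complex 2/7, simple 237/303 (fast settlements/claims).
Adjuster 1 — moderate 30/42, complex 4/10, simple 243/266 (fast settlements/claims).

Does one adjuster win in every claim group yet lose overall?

No

Moderate: Adjuster 2 43/55 = 78.2%, Adjuster 1 30/42 = 71.4% → Adjuster 2
Complex: Adjuster 2 2/7 = 28.6%, Adjuster 1 4/10 = 40.0% → Adjuster 1
Simple: Adjuster 2 237/303 = 78.2%, Adjuster 1 243/266 = 91.4% → Adjuster 1
Overall: Adjuster 2 282/365 = 77.3%, Adjuster 1 277/318 = 87.1% → Adjuster 1
Neither sweeps: Adjuster 2 wins 1 of 3 groups, Adjuster 1 wins 2. Adjuster 1 wins overall but not every group — no Simpson reversal.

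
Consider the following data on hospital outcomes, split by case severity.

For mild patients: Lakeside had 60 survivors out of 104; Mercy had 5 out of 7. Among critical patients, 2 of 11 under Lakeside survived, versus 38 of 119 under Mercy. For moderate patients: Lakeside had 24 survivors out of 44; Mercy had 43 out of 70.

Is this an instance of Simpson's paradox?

Yes

Mild: Lakeside 60/104 = 57.7%, Mercy 5/7 = 71.4% → Mercy
Critical: Lakeside 2/11 = 18.2%, Mercy 38/119 = 31.9% → Mercy
Moderate: Lakeside 24/44 = 54.5%, Mercy 43/70 = 61.4% → Mercy
Overall: Lakeside 86/159 = 54.1%, Mercy 86/196 = 43.9% → Lakeside
Mercy wins each case group but Lakeside wins overall — the comparison reverses. Mercy's patients skew toward critical, which has a lower base rate.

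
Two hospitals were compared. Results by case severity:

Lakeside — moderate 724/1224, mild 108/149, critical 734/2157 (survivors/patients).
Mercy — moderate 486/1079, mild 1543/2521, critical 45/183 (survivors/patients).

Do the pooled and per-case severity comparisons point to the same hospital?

No

Moderate: Lakeside 724/1224 = 59.2%, Mercy 486/1079 = 45.0% → Lakeside
Mild: Lakeside 108/149 = 72.5%, Mercy 1543/2521 = 61.2% → Lakeside
Critical: Lakeside 734/2157 = 34.0%, Mercy 45/183 = 24.6% → Lakeside
Overall: Lakeside 1566/3530 = 44.4%, Mercy 2074/3783 = 54.8% → Mercy
Lakeside wins each case group but Mercy wins overall — the comparison reverses. Lakeside's patients skew toward critical, which has a lower base rate.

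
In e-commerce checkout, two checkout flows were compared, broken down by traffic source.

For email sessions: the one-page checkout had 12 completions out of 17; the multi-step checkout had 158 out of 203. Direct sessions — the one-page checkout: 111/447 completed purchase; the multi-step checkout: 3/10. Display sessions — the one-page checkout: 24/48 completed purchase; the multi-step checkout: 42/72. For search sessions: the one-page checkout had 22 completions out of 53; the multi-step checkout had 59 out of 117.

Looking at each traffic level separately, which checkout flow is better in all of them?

Email: the one-page checkout 12/17 = 70.6%, the multi-step checkout 158/203 = 77.8% → the multi-step checkout
Direct: the one-page checkout 111/447 = 24.8%, the multi-step checkout 3/10 = 30.0% → the multi-step checkout
Display: the one-page checkout 24/48 = 50.0%, the multi-step checkout 42/72 = 58.3% → the multi-step checkout
Search: the one-page checkout 22/53 = 41.5%, the multi-step checkout 59/117 = 50.4% → the multi-step checkout
The multi-step checkout has the higher rate in all 4 groups.

the multi-step checkout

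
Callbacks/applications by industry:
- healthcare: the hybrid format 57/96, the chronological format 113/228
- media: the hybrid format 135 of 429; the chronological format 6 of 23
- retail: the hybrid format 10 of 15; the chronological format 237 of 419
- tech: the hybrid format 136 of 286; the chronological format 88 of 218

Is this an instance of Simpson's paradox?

Healthcare: the hybrid format 57/96 = 59.4%, the chronological format 113/228 = 49.6% → the hybrid format
Media: the hybrid format 135/429 = 31.5%, the chronological format 6/23 = 26.1% → the hybrid format
Retail: the hybrid format 10/15 = 66.7%, the chronological format 237/419 = 56.6% → the hybrid format
Tech: the hybrid format 136/286 = 47.6%, the chronological format 88/218 = 40.4% → the hybrid format
Overall: the hybrid format 338/826 = 40.9%, the chronological format 444/888 = 50.0% → the chronological format
The hybrid format wins each industry group but the chronological format wins overall — the comparison reverses. The hybrid format's applications skew toward media, which has a lower base rate.

Yes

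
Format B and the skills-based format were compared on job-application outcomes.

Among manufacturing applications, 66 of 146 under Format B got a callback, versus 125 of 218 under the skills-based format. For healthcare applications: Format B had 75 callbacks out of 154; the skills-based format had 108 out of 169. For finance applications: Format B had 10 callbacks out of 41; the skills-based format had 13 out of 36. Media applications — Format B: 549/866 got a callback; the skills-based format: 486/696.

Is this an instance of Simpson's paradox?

Manufacturing: Format B 66/146 = 45.2%, the skills-based format 125/218 = 57.3% → the skills-based format
Healthcare: Format B 75/154 = 48.7%, the skills-based format 108/169 = 63.9% → the skills-based format
Finance: Format B 10/41 = 24.4%, the skills-based format 13/36 = 36.1% → the skills-based format
Media: Format B 549/866 = 63.4%, the skills-based format 486/696 = 69.8% → the skills-based format
Overall: Format B 700/1207 = 58.0%, the skills-based format 732/1119 = 65.4% → the skills-based format
The skills-based format wins overall and in every industry group — no reversal.

No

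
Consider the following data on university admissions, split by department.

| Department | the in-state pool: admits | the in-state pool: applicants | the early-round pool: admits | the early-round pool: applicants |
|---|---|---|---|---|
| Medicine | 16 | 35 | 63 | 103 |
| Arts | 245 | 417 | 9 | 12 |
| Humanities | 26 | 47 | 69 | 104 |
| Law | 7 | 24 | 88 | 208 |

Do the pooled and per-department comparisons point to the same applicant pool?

No

Medicine: the in-state pool 16/35 = 45.7%, the early-round pool 63/103 = 61.2% → the early-round pool
Arts: the in-state pool 245/417 = 58.8%, the early-round pool 9/12 = 75.0% → the early-round pool
Humanities: the in-state pool 26/47 = 55.3%, the early-round pool 69/104 = 66.3% → the early-round pool
Law: the in-state pool 7/24 = 29.2%, the early-round pool 88/208 = 42.3% → the early-round pool
Overall: the in-state pool 294/523 = 56.2%, the early-round pool 229/427 = 53.6% → the in-state pool
The early-round pool wins each department group but the in-state pool wins overall — the comparison reverses. The early-round pool's applicants skew toward Law, which has a lower base rate.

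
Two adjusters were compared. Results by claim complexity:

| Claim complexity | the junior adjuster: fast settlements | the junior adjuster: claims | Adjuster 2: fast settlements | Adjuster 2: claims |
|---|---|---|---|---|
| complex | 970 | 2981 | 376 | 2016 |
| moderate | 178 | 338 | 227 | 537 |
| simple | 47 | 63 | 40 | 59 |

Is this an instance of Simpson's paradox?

Complex: the junior adjuster 970/2981 = 32.5%, Adjuster 2 376/2016 = 18.7% → the junior adjuster
Moderate: the junior adjuster 178/338 = 52.7%, Adjuster 2 227/537 = 42.3% → the junior adjuster
Simple: the junior adjuster 47/63 = 74.6%, Adjuster 2 40/59 = 67.8% → the junior adjuster
Overall: the junior adjuster 1195/3382 = 35.3%, Adjuster 2 643/2612 = 24.6% → the junior adjuster
The junior adjuster wins overall and in every claim group — no reversal.

No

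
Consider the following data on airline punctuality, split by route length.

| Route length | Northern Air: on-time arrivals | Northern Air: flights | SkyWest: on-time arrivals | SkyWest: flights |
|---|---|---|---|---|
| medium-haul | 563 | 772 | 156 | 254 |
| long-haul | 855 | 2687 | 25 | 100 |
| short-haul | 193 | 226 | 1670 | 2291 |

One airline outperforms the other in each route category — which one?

Northern Air

Medium-haul: Northern Air 563/772 = 72.9%, SkyWest 156/254 = 61.4% → Northern Air
Long-haul: Northern Air 855/2687 = 31.8%, SkyWest 25/100 = 25.0% → Northern Air
Short-haul: Northern Air 193/226 = 85.4%, SkyWest 1670/2291 = 72.9% → Northern Air
Northern Air has the higher rate in all 3 groups.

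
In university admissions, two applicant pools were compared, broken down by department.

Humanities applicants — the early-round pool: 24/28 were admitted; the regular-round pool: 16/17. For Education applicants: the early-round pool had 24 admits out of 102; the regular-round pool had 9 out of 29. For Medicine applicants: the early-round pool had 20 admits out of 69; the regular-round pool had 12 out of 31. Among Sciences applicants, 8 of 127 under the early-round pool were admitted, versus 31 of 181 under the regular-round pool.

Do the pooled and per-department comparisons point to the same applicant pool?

Humanities: the early-round pool 24/28 = 85.7%, the regular-round pool 16/17 = 94.1% → the regular-round pool
Education: the early-round pool 24/102 = 23.5%, the regular-round pool 9/29 = 31.0% → the regular-round pool
Medicine: the early-round pool 20/69 = 29.0%, the regular-round pool 12/31 = 38.7% → the regular-round pool
Sciences: the early-round pool 8/127 = 6.3%, the regular-round pool 31/181 = 17.1% → the regular-round pool
Overall: the early-round pool 76/326 = 23.3%, the regular-round pool 68/258 = 26.4% → the regular-round pool
The regular-round pool wins overall and in every department group — no reversal.

Yes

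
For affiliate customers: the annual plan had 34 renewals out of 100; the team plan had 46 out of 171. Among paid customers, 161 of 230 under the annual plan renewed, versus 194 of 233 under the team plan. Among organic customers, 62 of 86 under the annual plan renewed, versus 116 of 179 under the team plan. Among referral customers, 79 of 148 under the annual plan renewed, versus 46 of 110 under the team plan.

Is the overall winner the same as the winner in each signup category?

No

Affiliate: the annual plan 34/100 = 34.0%, the team plan 46/171 = 26.9% → the annual plan
Paid: the annual plan 161/230 = 70.0%, the team plan 194/233 = 83.3% → the team plan
Organic: the annual plan 62/86 = 72.1%, the team plan 116/179 = 64.8% → the annual plan
Referral: the annual plan 79/148 = 53.4%, the team plan 46/110 = 41.8% → the annual plan
Overall: the annual plan 336/564 = 59.6%, the team plan 402/693 = 58.0% → the annual plan
Neither sweeps: the annual plan wins 3 of 4 groups, the team plan wins 1. The annual plan wins overall but not every group — no Simpson reversal.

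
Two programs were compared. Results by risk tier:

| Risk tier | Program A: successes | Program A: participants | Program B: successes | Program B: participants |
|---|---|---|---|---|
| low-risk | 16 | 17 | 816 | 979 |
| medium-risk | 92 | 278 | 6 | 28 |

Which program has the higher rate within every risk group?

Low-risk: Program A 16/17 = 94.1%, Program B 816/979 = 83.4% → Program A
Medium-risk: Program A 92/278 = 33.1%, Program B 6/28 = 21.4% → Program A
Program A has the higher rate in both groups.

Program A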